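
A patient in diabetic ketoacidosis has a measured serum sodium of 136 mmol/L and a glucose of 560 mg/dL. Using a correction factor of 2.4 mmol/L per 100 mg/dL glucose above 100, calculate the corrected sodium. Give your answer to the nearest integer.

Corrected Na = measured Na + 2.4 · (glucose − 100)/100
= 136 + 2.4 · (560 − 100)/100
= 136 + 11
= 147 mmol/L

147 mmol/L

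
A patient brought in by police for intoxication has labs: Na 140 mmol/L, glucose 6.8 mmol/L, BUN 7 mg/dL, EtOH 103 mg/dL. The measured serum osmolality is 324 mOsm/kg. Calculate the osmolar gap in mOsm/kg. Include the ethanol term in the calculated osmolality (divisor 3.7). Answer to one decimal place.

6.9 mOsm/kg

Calculated osmolality = 2·Na + glucose + BUN/2.8 + ethanol/3.7
= 2·140 + 6.8 + 7/2.8 + 103/3.7
= 280 + 6.80 + 2.50 + 27.84
= 317.14 mOsm/kg ≈ 317.1 mOsm/kg
Osmolar gap = measured − calculated = 324 − 317.1 = 6.9 mOsm/kg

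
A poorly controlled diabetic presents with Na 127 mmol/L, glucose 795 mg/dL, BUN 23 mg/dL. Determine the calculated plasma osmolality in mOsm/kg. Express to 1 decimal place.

306.4 mOsm/kg

Calculated osmolality = 2·Na + glucose/18 + BUN/2.8
= 2·127 + 795/18 + 23/2.8
= 254 + 44.17 + 8.21
= 306.38 mOsm/kg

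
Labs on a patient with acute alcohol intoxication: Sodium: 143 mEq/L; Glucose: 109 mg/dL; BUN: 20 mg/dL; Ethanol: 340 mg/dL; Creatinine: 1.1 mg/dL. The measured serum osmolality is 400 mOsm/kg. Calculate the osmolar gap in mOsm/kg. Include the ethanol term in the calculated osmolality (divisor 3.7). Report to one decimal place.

8.9 mOsm/kg

Calculated osmolality = 2·Na + glucose/18 + BUN/2.8 + ethanol/3.7
= 2·143 + 109/18 + 20/2.8 + 340/3.7
= 286 + 6.06 + 7.14 + 91.89
= 391.09 mOsm/kg ≈ 391.1 mOsm/kg
Osmolar gap = measured − calculated = 400 − 391.1 = 8.9 mOsm/kg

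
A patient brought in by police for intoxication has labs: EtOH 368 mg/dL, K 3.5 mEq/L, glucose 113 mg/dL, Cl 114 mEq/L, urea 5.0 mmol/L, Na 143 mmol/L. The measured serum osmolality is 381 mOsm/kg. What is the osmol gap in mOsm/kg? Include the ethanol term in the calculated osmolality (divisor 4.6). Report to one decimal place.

3.7 mOsm/kg

Calculated osmolality = 2·Na + glucose/18 + urea + ethanol/4.6
= 2·143 + 113/18 + 5 + 368/4.6
= 286 + 6.28 + 5 + 80
= 377.28 mOsm/kg ≈ 377.3 mOsm/kg
Osmolar gap = measured − calculated = 381 − 377.3 = 3.7 mOsm/kg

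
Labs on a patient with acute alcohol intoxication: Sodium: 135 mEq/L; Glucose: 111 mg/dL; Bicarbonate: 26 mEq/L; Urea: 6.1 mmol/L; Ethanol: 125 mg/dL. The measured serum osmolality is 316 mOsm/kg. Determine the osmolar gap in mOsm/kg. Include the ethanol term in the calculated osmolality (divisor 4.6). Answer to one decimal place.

6.6 mOsm/kg

Calculated osmolality = 2·Na + glucose/18 + urea + ethanol/4.6
= 2·135 + 111/18 + 6.1 + 125/4.6
= 270 + 6.17 + 6.10 + 27.17
= 309.44 mOsm/kg ≈ 309.4 mOsm/kg
Osmolar gap = measured − calculated = 316 − 309.4 = 6.6 mOsm/kg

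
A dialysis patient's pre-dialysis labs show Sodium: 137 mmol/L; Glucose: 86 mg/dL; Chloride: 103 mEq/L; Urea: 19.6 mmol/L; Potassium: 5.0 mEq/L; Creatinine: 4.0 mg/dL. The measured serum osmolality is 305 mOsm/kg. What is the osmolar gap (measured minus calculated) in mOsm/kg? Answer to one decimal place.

6.6 mOsm/kg

Calculated osmolality = 2·Na + glucose/18 + urea
= 2·137 + 86/18 + 19.6
= 274 + 4.78 + 19.60
= 298.38 mOsm/kg ≈ 298.4 mOsm/kg
Osmolar gap = measured − calculated = 305 − 298.4 = 6.6 mOsm/kg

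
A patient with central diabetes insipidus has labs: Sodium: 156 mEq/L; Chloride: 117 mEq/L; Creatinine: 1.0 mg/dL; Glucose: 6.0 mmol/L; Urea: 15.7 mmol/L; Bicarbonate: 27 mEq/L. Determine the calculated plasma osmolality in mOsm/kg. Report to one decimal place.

333.7 mOsm/kg

Calculated osmolality = 2·Na + glucose + urea
= 2·156 + 6 + 15.7
= 312 + 6 + 15.70
= 333.7 mOsm/kg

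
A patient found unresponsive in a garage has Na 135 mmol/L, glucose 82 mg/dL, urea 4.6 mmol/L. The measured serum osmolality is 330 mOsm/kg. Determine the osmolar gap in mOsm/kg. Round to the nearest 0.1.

50.8 mOsm/kg

Calculated osmolality = 2·Na + glucose/18 + urea
= 2·135 + 82/18 + 4.6
= 270 + 4.56 + 4.60
= 279.16 mOsm/kg ≈ 279.2 mOsm/kg
Osmolar gap = measured − calculated = 330 − 279.2 = 50.8 mOsm/kg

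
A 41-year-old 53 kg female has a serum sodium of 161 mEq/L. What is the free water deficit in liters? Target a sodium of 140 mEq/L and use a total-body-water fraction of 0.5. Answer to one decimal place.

4.0 L

TBW = 0.5 · 53 = 26.5 L
Free water deficit = TBW · (Na/140 − 1)
= 26.5 · (161/140 − 1)
= 26.5 · 0.15
= 3.97 L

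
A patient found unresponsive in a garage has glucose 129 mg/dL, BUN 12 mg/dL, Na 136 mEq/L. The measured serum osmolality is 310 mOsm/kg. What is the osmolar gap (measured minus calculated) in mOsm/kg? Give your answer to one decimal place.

26.5 mOsm/kg

Calculated osmolality = 2·Na + glucose/18 + BUN/2.8
= 2·136 + 129/18 + 12/2.8
= 272 + 7.17 + 4.29
= 283.46 mOsm/kg ≈ 283.5 mOsm/kg
Osmolar gap = measured − calculated = 310 − 283.5 = 26.5 mOsm/kg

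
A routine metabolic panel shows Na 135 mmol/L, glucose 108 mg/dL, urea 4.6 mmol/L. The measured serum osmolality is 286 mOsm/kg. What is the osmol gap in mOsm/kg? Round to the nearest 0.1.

Calculated osmolality = 2·Na + glucose/18 + urea
= 2·135 + 108/18 + 4.6
= 270 + 6 + 4.60
= 280.6 mOsm/kg ≈ 280.6 mOsm/kg
Osmolar gap = measured − calculated = 286 − 280.6 = 5.4 mOsm/kg

5.4 mOsm/kg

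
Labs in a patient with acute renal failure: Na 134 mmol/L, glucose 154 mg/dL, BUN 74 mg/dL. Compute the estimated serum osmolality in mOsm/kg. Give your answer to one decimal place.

303.0 mOsm/kg

Calculated osmolality = 2·Na + glucose/18 + BUN/2.8
= 2·134 + 154/18 + 74/2.8
= 268 + 8.56 + 26.43
= 302.99 mOsm/kg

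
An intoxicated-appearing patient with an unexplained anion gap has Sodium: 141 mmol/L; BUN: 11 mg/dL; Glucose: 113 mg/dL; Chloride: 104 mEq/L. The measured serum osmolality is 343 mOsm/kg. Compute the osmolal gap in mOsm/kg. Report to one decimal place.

50.8 mOsm/kg

Calculated osmolality = 2·Na + glucose/18 + BUN/2.8
= 2·141 + 113/18 + 11/2.8
= 282 + 6.28 + 3.93
= 292.21 mOsm/kg ≈ 292.2 mOsm/kg
Osmolar gap = measured − calculated = 343 − 292.2 = 50.8 mOsm/kg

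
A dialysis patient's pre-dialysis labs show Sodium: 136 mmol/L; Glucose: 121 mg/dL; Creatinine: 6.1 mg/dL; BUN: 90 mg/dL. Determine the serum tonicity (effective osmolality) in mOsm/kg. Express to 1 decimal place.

278.7 mOsm/kg

Effective osmolality excludes urea (freely permeant across cell membranes):
2·Na + glucose/18
= 2·136 + 121/18
= 272 + 6.72
= 278.72 mOsm/kg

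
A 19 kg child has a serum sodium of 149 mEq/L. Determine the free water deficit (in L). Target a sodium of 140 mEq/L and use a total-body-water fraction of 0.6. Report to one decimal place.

0.7 L

TBW = 0.6 · 19 = 11.4 L
Free water deficit = TBW · (Na/140 − 1)
= 11.4 · (149/140 − 1)
= 11.4 · 0.0643
= 0.73 L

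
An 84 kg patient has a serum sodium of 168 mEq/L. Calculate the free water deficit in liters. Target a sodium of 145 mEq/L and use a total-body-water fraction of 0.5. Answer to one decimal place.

TBW = 0.5 · 84 = 42 L
Free water deficit = TBW · (Na/145 − 1)
= 42 · (168/145 − 1)
= 42 · 0.1586
= 6.66 L

6.7 L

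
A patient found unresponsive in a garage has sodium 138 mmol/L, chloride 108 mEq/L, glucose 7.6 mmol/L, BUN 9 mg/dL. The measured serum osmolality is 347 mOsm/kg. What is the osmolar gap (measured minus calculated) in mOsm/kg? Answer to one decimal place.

Calculated osmolality = 2·Na + glucose + BUN/2.8
= 2·138 + 7.6 + 9/2.8
= 276 + 7.60 + 3.21
= 286.81 mOsm/kg ≈ 286.8 mOsm/kg
Osmolar gap = measured − calculated = 347 − 286.8 = 60.2 mOsm/kg

60.2 mOsm/kg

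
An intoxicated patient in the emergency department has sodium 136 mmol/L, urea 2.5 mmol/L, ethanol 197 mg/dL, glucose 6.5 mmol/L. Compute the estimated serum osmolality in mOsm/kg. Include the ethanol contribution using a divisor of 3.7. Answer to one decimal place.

Calculated osmolality = 2·Na + glucose + urea + ethanol/3.7
= 2·136 + 6.5 + 2.5 + 197/3.7
= 272 + 6.50 + 2.50 + 53.24
= 334.24 mOsm/kg

334.2 mOsm/kg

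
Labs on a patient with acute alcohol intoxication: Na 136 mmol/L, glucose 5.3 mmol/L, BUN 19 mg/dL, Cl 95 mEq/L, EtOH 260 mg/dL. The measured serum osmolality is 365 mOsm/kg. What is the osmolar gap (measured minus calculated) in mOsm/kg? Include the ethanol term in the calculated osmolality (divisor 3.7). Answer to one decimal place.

10.6 mOsm/kg

Calculated osmolality = 2·Na + glucose + BUN/2.8 + ethanol/3.7
= 2·136 + 5.3 + 19/2.8 + 260/3.7
= 272 + 5.30 + 6.79 + 70.27
= 354.36 mOsm/kg ≈ 354.4 mOsm/kg
Osmolar gap = measured − calculated = 365 − 354.4 = 10.6 mOsm/kg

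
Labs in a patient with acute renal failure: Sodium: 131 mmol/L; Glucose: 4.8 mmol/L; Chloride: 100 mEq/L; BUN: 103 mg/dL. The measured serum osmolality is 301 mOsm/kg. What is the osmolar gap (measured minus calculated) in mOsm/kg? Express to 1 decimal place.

Calculated osmolality = 2·Na + glucose + BUN/2.8
= 2·131 + 4.8 + 103/2.8
= 262 + 4.80 + 36.79
= 303.59 mOsm/kg ≈ 303.6 mOsm/kg
Osmolar gap = measured − calculated = 301 − 303.6 = -2.6 mOsm/kg

-2.6 mOsm/kg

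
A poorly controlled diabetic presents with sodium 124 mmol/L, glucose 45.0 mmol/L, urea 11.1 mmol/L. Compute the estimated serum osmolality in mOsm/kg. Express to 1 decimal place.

304.1 mOsm/kg

Calculated osmolality = 2·Na + glucose + urea
= 2·124 + 45 + 11.1
= 248 + 45 + 11.10
= 304.1 mOsm/kg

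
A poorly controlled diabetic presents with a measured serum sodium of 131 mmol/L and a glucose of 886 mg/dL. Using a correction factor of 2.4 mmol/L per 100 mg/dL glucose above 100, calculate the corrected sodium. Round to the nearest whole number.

Corrected Na = measured Na + 2.4 · (glucose − 100)/100
= 131 + 2.4 · (886 − 100)/100
= 131 + 18.9
= 149.9 mmol/L

150 mmol/L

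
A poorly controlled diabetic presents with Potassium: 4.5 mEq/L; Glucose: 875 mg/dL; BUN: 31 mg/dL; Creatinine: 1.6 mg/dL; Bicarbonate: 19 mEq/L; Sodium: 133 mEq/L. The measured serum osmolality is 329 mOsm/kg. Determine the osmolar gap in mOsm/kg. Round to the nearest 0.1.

3.3 mOsm/kg

Calculated osmolality = 2·Na + glucose/18 + BUN/2.8
= 2·133 + 875/18 + 31/2.8
= 266 + 48.61 + 11.07
= 325.68 mOsm/kg ≈ 325.7 mOsm/kg
Osmolar gap = measured − calculated = 329 − 325.7 = 3.3 mOsm/kg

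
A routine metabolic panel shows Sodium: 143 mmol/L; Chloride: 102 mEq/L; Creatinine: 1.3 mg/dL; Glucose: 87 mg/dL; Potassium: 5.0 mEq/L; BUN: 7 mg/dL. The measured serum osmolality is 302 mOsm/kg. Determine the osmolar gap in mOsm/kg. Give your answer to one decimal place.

8.7 mOsm/kg

Calculated osmolality = 2·Na + glucose/18 + BUN/2.8
= 2·143 + 87/18 + 7/2.8
= 286 + 4.83 + 2.50
= 293.33 mOsm/kg ≈ 293.3 mOsm/kg
Osmolar gap = measured − calculated = 302 − 293.3 = 8.7 mOsm/kg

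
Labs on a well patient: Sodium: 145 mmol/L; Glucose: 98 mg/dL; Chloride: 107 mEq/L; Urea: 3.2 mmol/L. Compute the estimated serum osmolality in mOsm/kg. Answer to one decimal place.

Calculated osmolality = 2·Na + glucose/18 + urea
= 2·145 + 98/18 + 3.2
= 290 + 5.44 + 3.20
= 298.64 mOsm/kg

298.6 mOsm/kg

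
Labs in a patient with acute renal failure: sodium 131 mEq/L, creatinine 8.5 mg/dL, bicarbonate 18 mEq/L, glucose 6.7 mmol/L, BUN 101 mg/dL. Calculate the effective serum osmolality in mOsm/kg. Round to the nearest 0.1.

268.7 mOsm/kg

Effective osmolality excludes urea (freely permeant across cell membranes):
2·Na + glucose
= 2·131 + 6.7
= 262 + 6.7
= 268.7 mOsm/kg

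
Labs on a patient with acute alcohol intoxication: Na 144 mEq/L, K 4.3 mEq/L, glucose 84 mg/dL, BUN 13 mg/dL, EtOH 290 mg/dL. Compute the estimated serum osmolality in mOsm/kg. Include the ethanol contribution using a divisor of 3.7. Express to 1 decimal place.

375.7 mOsm/kg

Calculated osmolality = 2·Na + glucose/18 + BUN/2.8 + ethanol/3.7
= 2·144 + 84/18 + 13/2.8 + 290/3.7
= 288 + 4.67 + 4.64 + 78.38
= 375.69 mOsm/kg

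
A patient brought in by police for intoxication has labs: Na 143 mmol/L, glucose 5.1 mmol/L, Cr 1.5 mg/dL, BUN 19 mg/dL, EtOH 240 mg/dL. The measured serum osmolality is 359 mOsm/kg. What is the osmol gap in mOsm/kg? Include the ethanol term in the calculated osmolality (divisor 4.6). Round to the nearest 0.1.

8.9 mOsm/kg

Calculated osmolality = 2·Na + glucose + BUN/2.8 + ethanol/4.6
= 2·143 + 5.1 + 19/2.8 + 240/4.6
= 286 + 5.10 + 6.79 + 52.17
= 350.06 mOsm/kg ≈ 350.1 mOsm/kg
Osmolar gap = measured − calculated = 359 − 350.1 = 8.9 mOsm/kg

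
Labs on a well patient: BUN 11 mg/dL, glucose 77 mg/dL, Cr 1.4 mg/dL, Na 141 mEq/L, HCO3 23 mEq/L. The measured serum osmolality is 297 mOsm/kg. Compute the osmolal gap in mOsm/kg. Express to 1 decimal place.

6.8 mOsm/kg

Calculated osmolality = 2·Na + glucose/18 + BUN/2.8
= 2·141 + 77/18 + 11/2.8
= 282 + 4.28 + 3.93
= 290.21 mOsm/kg ≈ 290.2 mOsm/kg
Osmolar gap = measured − calculated = 297 − 290.2 = 6.8 mOsm/kg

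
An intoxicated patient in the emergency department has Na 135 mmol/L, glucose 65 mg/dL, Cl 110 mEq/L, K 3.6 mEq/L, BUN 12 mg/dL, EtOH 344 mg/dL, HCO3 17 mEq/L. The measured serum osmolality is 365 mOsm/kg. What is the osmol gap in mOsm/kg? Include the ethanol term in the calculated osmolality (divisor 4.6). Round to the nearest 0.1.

12.3 mOsm/kg

Calculated osmolality = 2·Na + glucose/18 + BUN/2.8 + ethanol/4.6
= 2·135 + 65/18 + 12/2.8 + 344/4.6
= 270 + 3.61 + 4.29 + 74.78
= 352.68 mOsm/kg ≈ 352.7 mOsm/kg
Osmolar gap = measured − calculated = 365 − 352.7 = 12.3 mOsm/kg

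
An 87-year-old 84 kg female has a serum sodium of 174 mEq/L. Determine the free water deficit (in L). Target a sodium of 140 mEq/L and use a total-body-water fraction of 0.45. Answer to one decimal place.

TBW = 0.45 · 84 = 37.8 L
Free water deficit = TBW · (Na/140 − 1)
= 37.8 · (174/140 − 1)
= 37.8 · 0.2429
= 9.18 L

9.2 L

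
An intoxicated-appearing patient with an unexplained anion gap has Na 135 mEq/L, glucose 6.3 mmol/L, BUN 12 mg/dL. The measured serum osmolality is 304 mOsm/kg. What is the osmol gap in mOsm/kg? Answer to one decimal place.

Calculated osmolality = 2·Na + glucose + BUN/2.8
= 2·135 + 6.3 + 12/2.8
= 270 + 6.30 + 4.29
= 280.59 mOsm/kg ≈ 280.6 mOsm/kg
Osmolar gap = measured − calculated = 304 − 280.6 = 23.4 mOsm/kg

23.4 mOsm/kg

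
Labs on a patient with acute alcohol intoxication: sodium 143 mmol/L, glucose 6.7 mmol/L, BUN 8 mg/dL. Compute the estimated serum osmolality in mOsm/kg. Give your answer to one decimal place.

295.6 mOsm/kg

Calculated osmolality = 2·Na + glucose + BUN/2.8
= 2·143 + 6.7 + 8/2.8
= 286 + 6.70 + 2.86
= 295.56 mOsm/kg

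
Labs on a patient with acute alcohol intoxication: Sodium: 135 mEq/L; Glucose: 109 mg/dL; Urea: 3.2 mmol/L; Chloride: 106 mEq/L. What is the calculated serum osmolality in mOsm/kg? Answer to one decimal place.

Calculated osmolality = 2·Na + glucose/18 + urea
= 2·135 + 109/18 + 3.2
= 270 + 6.06 + 3.20
= 279.26 mOsm/kg

279.3 mOsm/kg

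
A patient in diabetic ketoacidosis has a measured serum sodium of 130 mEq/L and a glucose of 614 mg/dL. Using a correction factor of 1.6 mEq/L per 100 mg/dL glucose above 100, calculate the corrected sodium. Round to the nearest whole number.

138 mEq/L

Corrected Na = measured Na + 1.6 · (glucose − 100)/100
= 130 + 1.6 · (614 − 100)/100
= 130 + 8.2
= 138.2 mEq/L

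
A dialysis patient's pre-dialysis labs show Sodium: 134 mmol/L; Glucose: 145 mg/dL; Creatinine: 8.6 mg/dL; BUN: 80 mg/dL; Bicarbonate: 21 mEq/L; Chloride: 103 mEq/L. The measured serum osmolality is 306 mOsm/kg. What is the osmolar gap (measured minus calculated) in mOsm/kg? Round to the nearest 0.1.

Calculated osmolality = 2·Na + glucose/18 + BUN/2.8
= 2·134 + 145/18 + 80/2.8
= 268 + 8.06 + 28.57
= 304.63 mOsm/kg ≈ 304.6 mOsm/kg
Osmolar gap = measured − calculated = 306 − 304.6 = 1.4 mOsm/kg

1.4 mOsm/kg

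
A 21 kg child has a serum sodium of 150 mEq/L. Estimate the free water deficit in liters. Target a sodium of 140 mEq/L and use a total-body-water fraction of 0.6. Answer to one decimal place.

0.9 L

TBW = 0.6 · 21 = 12.6 L
Free water deficit = TBW · (Na/140 − 1)
= 12.6 · (150/140 − 1)
= 12.6 · 0.0714
= 0.9 L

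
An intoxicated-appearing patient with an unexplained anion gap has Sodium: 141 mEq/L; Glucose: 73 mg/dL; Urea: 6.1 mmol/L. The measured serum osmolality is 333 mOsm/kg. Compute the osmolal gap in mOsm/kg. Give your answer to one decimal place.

Calculated osmolality = 2·Na + glucose/18 + urea
= 2·141 + 73/18 + 6.1
= 282 + 4.06 + 6.10
= 292.16 mOsm/kg ≈ 292.2 mOsm/kg
Osmolar gap = measured − calculated = 333 − 292.2 = 40.8 mOsm/kg

40.8 mOsm/kg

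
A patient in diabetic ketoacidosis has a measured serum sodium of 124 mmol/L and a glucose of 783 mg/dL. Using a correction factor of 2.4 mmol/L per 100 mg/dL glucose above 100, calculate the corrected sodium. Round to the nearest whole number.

Corrected Na = measured Na + 2.4 · (glucose − 100)/100
= 124 + 2.4 · (783 − 100)/100
= 124 + 16.4
= 140.4 mmol/L

140 mmol/L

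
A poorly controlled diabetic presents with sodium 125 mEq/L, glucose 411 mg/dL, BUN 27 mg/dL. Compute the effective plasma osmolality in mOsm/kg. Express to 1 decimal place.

Effective osmolality excludes urea (freely permeant across cell membranes):
2·Na + glucose/18
= 2·125 + 411/18
= 250 + 22.83
= 272.83 mOsm/kg

272.8 mOsm/kg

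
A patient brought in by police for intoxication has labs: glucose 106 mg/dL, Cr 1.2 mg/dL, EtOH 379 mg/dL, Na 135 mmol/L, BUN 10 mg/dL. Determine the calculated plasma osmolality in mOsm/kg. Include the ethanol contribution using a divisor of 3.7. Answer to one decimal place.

Calculated osmolality = 2·Na + glucose/18 + BUN/2.8 + ethanol/3.7
= 2·135 + 106/18 + 10/2.8 + 379/3.7
= 270 + 5.89 + 3.57 + 102.43
= 381.89 mOsm/kg

381.9 mOsm/kg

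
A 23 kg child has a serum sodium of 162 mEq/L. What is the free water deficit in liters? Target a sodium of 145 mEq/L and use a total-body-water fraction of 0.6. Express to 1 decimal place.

1.6 L

TBW = 0.6 · 23 = 13.8 L
Free water deficit = TBW · (Na/145 − 1)
= 13.8 · (162/145 − 1)
= 13.8 · 0.1172
= 1.62 L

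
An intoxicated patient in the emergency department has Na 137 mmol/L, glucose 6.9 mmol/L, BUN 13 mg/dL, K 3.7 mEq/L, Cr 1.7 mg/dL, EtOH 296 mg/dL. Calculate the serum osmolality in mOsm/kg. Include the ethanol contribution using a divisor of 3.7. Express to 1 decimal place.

Calculated osmolality = 2·Na + glucose + BUN/2.8 + ethanol/3.7
= 2·137 + 6.9 + 13/2.8 + 296/3.7
= 274 + 6.90 + 4.64 + 80
= 365.54 mOsm/kg

365.5 mOsm/kg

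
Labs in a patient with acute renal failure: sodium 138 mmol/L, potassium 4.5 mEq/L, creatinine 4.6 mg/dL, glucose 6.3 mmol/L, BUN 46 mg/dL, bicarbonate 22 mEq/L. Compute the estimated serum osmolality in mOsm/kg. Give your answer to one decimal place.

298.7 mOsm/kg

Calculated osmolality = 2·Na + glucose + BUN/2.8
= 2·138 + 6.3 + 46/2.8
= 276 + 6.30 + 16.43
= 298.73 mOsm/kg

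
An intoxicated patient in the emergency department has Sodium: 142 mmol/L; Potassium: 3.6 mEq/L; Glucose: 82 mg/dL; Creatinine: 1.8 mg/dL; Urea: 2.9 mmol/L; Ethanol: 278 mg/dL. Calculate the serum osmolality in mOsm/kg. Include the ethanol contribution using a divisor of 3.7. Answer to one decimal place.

Calculated osmolality = 2·Na + glucose/18 + urea + ethanol/3.7
= 2·142 + 82/18 + 2.9 + 278/3.7
= 284 + 4.56 + 2.90 + 75.14
= 366.6 mOsm/kg

366.6 mOsm/kg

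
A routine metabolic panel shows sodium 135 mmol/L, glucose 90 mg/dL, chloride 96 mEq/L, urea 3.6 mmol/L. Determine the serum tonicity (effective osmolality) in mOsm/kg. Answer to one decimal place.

275.0 mOsm/kg

Effective osmolality excludes urea (freely permeant across cell membranes):
2·Na + glucose/18
= 2·135 + 90/18
= 270 + 5
= 275 mOsm/kg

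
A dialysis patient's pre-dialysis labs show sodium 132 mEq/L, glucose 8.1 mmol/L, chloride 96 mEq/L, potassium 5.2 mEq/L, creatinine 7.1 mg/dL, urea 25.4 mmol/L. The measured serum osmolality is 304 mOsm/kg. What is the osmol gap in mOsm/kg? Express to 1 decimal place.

6.5 mOsm/kg

Calculated osmolality = 2·Na + glucose + urea
= 2·132 + 8.1 + 25.4
= 264 + 8.10 + 25.40
= 297.5 mOsm/kg ≈ 297.5 mOsm/kg
Osmolar gap = measured − calculated = 304 − 297.5 = 6.5 mOsm/kg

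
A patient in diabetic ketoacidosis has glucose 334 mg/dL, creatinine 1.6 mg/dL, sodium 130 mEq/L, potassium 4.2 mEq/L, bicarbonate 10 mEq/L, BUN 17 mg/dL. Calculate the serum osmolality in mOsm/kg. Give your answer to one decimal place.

Calculated osmolality = 2·Na + glucose/18 + BUN/2.8
= 2·130 + 334/18 + 17/2.8
= 260 + 18.56 + 6.07
= 284.63 mOsm/kg

284.6 mOsm/kg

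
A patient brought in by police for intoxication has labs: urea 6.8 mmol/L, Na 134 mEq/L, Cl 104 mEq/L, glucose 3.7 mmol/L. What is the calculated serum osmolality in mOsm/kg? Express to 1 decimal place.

278.5 mOsm/kg

Calculated osmolality = 2·Na + glucose + urea
= 2·134 + 3.7 + 6.8
= 268 + 3.70 + 6.80
= 278.5 mOsm/kg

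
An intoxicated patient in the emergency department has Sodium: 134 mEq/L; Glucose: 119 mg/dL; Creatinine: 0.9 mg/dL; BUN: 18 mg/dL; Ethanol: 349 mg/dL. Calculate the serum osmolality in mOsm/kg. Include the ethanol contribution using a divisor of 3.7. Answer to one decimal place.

Calculated osmolality = 2·Na + glucose/18 + BUN/2.8 + ethanol/3.7
= 2·134 + 119/18 + 18/2.8 + 349/3.7
= 268 + 6.61 + 6.43 + 94.32
= 375.36 mOsm/kg

375.4 mOsm/kg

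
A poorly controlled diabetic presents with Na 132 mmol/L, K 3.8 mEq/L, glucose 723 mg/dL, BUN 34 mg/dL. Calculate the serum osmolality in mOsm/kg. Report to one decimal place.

Calculated osmolality = 2·Na + glucose/18 + BUN/2.8
= 2·132 + 723/18 + 34/2.8
= 264 + 40.17 + 12.14
= 316.31 mOsm/kg

316.3 mOsm/kg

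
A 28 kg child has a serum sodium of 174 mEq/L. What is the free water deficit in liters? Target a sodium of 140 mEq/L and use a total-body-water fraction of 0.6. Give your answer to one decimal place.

4.1 L

TBW = 0.6 · 28 = 16.8 L
Free water deficit = TBW · (Na/140 − 1)
= 16.8 · (174/140 − 1)
= 16.8 · 0.2429
= 4.08 L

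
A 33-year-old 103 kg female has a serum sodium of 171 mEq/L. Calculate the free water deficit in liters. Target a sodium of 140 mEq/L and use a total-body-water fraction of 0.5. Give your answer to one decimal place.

11.4 L

TBW = 0.5 · 103 = 51.5 L
Free water deficit = TBW · (Na/140 − 1)
= 51.5 · (171/140 − 1)
= 51.5 · 0.2214
= 11.4 L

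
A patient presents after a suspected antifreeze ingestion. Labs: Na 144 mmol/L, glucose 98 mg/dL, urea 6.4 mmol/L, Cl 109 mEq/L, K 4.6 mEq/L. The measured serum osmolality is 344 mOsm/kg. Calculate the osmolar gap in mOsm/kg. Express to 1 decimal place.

44.2 mOsm/kg

Calculated osmolality = 2·Na + glucose/18 + urea
= 2·144 + 98/18 + 6.4
= 288 + 5.44 + 6.40
= 299.84 mOsm/kg ≈ 299.8 mOsm/kg
Osmolar gap = measured − calculated = 344 − 299.8 = 44.2 mOsm/kg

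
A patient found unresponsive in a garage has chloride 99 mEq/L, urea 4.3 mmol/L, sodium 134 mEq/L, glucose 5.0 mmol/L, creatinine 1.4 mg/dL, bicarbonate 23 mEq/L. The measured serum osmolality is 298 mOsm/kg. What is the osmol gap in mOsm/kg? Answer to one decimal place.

20.7 mOsm/kg

Calculated osmolality = 2·Na + glucose + urea
= 2·134 + 5 + 4.3
= 268 + 5 + 4.30
= 277.3 mOsm/kg ≈ 277.3 mOsm/kg
Osmolar gap = measured − calculated = 298 − 277.3 = 20.7 mOsm/kg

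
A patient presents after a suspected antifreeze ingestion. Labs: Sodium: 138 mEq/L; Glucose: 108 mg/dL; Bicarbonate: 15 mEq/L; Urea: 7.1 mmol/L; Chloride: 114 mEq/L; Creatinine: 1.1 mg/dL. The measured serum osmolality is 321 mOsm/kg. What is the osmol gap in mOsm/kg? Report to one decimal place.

31.9 mOsm/kg

Calculated osmolality = 2·Na + glucose/18 + urea
= 2·138 + 108/18 + 7.1
= 276 + 6 + 7.10
= 289.1 mOsm/kg ≈ 289.1 mOsm/kg
Osmolar gap = measured − calculated = 321 − 289.1 = 31.9 mOsm/kg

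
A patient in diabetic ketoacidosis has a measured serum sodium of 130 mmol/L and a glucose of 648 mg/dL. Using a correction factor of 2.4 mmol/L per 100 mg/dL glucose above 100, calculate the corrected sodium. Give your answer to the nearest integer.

143 mmol/L

Corrected Na = measured Na + 2.4 · (glucose − 100)/100
= 130 + 2.4 · (648 − 100)/100
= 130 + 13.2
= 143.2 mmol/L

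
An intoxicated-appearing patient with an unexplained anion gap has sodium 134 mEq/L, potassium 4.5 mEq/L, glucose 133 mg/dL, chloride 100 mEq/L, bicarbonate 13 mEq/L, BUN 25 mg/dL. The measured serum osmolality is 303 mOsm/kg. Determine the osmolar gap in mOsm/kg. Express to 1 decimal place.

18.7 mOsm/kg

Calculated osmolality = 2·Na + glucose/18 + BUN/2.8
= 2·134 + 133/18 + 25/2.8
= 268 + 7.39 + 8.93
= 284.32 mOsm/kg ≈ 284.3 mOsm/kg
Osmolar gap = measured − calculated = 303 − 284.3 = 18.7 mOsm/kg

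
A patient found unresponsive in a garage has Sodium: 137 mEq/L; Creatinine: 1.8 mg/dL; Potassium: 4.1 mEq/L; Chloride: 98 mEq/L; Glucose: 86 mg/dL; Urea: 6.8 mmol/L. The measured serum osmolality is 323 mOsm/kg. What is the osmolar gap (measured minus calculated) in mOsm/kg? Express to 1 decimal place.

37.4 mOsm/kg

Calculated osmolality = 2·Na + glucose/18 + urea
= 2·137 + 86/18 + 6.8
= 274 + 4.78 + 6.80
= 285.58 mOsm/kg ≈ 285.6 mOsm/kg
Osmolar gap = measured − calculated = 323 − 285.6 = 37.4 mOsm/kg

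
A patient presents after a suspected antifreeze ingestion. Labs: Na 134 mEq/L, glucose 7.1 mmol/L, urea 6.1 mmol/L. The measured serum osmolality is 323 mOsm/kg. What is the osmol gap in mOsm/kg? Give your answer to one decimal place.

Calculated osmolality = 2·Na + glucose + urea
= 2·134 + 7.1 + 6.1
= 268 + 7.10 + 6.10
= 281.2 mOsm/kg ≈ 281.2 mOsm/kg
Osmolar gap = measured − calculated = 323 − 281.2 = 41.8 mOsm/kg

41.8 mOsm/kg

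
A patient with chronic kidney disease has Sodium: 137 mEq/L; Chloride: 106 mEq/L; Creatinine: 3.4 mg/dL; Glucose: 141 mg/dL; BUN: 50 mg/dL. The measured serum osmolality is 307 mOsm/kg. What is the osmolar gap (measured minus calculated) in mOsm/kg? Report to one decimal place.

Calculated osmolality = 2·Na + glucose/18 + BUN/2.8
= 2·137 + 141/18 + 50/2.8
= 274 + 7.83 + 17.86
= 299.69 mOsm/kg ≈ 299.7 mOsm/kg
Osmolar gap = measured − calculated = 307 − 299.7 = 7.3 mOsm/kg

7.3 mOsm/kg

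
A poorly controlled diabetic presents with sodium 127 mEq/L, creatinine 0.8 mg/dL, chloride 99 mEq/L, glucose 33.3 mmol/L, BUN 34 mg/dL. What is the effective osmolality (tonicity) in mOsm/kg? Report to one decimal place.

Effective osmolality excludes urea (freely permeant across cell membranes):
2·Na + glucose
= 2·127 + 33.3
= 254 + 33.3
= 287.3 mOsm/kg

287.3 mOsm/kg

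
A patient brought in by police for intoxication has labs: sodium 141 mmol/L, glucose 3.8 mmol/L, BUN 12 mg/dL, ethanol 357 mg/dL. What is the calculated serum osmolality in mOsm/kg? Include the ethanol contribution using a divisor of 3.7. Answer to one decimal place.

386.6 mOsm/kg

Calculated osmolality = 2·Na + glucose + BUN/2.8 + ethanol/3.7
= 2·141 + 3.8 + 12/2.8 + 357/3.7
= 282 + 3.80 + 4.29 + 96.49
= 386.58 mOsm/kg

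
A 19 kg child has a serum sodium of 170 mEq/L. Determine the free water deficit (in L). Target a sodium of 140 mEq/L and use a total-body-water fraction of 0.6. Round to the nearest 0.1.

2.4 L

TBW = 0.6 · 19 = 11.4 L
Free water deficit = TBW · (Na/140 − 1)
= 11.4 · (170/140 − 1)
= 11.4 · 0.2143
= 2.44 L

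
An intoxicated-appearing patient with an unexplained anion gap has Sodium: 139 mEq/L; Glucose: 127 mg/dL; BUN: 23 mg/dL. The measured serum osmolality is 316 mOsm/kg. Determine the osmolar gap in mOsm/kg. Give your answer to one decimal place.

22.7 mOsm/kg

Calculated osmolality = 2·Na + glucose/18 + BUN/2.8
= 2·139 + 127/18 + 23/2.8
= 278 + 7.06 + 8.21
= 293.27 mOsm/kg ≈ 293.3 mOsm/kg
Osmolar gap = measured − calculated = 316 − 293.3 = 22.7 mOsm/kg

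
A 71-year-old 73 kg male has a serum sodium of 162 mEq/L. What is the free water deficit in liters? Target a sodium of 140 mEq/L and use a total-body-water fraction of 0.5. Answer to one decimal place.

5.7 L

TBW = 0.5 · 73 = 36.5 L
Free water deficit = TBW · (Na/140 − 1)
= 36.5 · (162/140 − 1)
= 36.5 · 0.1571
= 5.73 L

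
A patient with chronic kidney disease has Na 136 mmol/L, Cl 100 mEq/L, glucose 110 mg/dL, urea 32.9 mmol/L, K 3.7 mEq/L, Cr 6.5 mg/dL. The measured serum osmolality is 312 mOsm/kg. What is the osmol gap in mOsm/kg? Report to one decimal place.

1.0 mOsm/kg

Calculated osmolality = 2·Na + glucose/18 + urea
= 2·136 + 110/18 + 32.9
= 272 + 6.11 + 32.90
= 311.01 mOsm/kg ≈ 311.0 mOsm/kg
Osmolar gap = measured − calculated = 312 − 311.0 = 1.0 mOsm/kg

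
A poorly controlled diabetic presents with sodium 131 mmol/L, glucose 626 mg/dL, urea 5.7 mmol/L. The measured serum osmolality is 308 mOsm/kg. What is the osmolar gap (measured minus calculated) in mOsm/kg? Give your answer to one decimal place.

Calculated osmolality = 2·Na + glucose/18 + urea
= 2·131 + 626/18 + 5.7
= 262 + 34.78 + 5.70
= 302.48 mOsm/kg ≈ 302.5 mOsm/kg
Osmolar gap = measured − calculated = 308 − 302.5 = 5.5 mOsm/kg

5.5 mOsm/kg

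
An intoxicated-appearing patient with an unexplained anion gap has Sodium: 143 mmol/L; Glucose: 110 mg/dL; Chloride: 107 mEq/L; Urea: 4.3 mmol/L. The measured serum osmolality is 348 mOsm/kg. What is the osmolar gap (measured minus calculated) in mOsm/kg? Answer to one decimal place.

51.6 mOsm/kg

Calculated osmolality = 2·Na + glucose/18 + urea
= 2·143 + 110/18 + 4.3
= 286 + 6.11 + 4.30
= 296.41 mOsm/kg ≈ 296.4 mOsm/kg
Osmolar gap = measured − calculated = 348 − 296.4 = 51.6 mOsm/kg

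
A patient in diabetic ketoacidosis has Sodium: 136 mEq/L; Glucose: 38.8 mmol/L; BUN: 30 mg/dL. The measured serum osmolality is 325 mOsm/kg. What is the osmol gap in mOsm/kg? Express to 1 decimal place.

Calculated osmolality = 2·Na + glucose + BUN/2.8
= 2·136 + 38.8 + 30/2.8
= 272 + 38.80 + 10.71
= 321.51 mOsm/kg ≈ 321.5 mOsm/kg
Osmolar gap = measured − calculated = 325 − 321.5 = 3.5 mOsm/kg

3.5 mOsm/kg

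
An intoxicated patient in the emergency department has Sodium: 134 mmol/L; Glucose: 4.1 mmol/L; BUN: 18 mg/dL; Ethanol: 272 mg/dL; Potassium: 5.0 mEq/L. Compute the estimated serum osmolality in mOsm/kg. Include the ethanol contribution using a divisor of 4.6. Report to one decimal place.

337.7 mOsm/kg

Calculated osmolality = 2·Na + glucose + BUN/2.8 + ethanol/4.6
= 2·134 + 4.1 + 18/2.8 + 272/4.6
= 268 + 4.10 + 6.43 + 59.13
= 337.66 mOsm/kg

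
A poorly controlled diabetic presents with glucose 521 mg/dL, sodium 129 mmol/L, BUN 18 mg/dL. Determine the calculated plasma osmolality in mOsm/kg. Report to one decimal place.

293.4 mOsm/kg

Calculated osmolality = 2·Na + glucose/18 + BUN/2.8
= 2·129 + 521/18 + 18/2.8
= 258 + 28.94 + 6.43
= 293.37 mOsm/kg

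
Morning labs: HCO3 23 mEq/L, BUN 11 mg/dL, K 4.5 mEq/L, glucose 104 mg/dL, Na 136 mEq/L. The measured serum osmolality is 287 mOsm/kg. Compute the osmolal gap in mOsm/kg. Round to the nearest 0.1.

Calculated osmolality = 2·Na + glucose/18 + BUN/2.8
= 2·136 + 104/18 + 11/2.8
= 272 + 5.78 + 3.93
= 281.71 mOsm/kg ≈ 281.7 mOsm/kg
Osmolar gap = measured − calculated = 287 − 281.7 = 5.3 mOsm/kg

5.3 mOsm/kg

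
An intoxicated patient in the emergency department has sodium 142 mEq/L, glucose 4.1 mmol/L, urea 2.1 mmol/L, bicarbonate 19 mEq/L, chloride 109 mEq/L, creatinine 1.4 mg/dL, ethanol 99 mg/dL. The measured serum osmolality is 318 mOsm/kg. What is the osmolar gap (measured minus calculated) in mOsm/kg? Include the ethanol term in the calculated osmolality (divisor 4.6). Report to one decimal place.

Calculated osmolality = 2·Na + glucose + urea + ethanol/4.6
= 2·142 + 4.1 + 2.1 + 99/4.6
= 284 + 4.10 + 2.10 + 21.52
= 311.72 mOsm/kg ≈ 311.7 mOsm/kg
Osmolar gap = measured − calculated = 318 − 311.7 = 6.3 mOsm/kg

6.3 mOsm/kg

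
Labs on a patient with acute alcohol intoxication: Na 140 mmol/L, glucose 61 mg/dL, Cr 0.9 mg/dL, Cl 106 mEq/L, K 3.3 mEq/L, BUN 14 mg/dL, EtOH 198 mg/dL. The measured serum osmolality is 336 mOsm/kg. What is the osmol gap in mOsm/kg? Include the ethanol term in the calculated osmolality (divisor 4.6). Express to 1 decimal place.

4.6 mOsm/kg

Calculated osmolality = 2·Na + glucose/18 + BUN/2.8 + ethanol/4.6
= 2·140 + 61/18 + 14/2.8 + 198/4.6
= 280 + 3.39 + 5 + 43.04
= 331.43 mOsm/kg ≈ 331.4 mOsm/kg
Osmolar gap = measured − calculated = 336 − 331.4 = 4.6 mOsm/kg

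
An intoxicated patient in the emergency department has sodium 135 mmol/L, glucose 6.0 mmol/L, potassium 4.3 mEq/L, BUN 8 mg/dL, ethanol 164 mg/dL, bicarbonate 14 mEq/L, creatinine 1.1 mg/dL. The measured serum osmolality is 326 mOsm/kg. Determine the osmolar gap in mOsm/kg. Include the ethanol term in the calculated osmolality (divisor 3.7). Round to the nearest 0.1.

Calculated osmolality = 2·Na + glucose + BUN/2.8 + ethanol/3.7
= 2·135 + 6 + 8/2.8 + 164/3.7
= 270 + 6 + 2.86 + 44.32
= 323.18 mOsm/kg ≈ 323.2 mOsm/kg
Osmolar gap = measured − calculated = 326 − 323.2 = 2.8 mOsm/kg

2.8 mOsm/kg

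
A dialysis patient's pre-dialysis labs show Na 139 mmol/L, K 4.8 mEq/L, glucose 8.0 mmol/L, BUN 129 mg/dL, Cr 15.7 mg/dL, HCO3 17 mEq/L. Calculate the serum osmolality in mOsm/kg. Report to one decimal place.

Calculated osmolality = 2·Na + glucose + BUN/2.8
= 2·139 + 8 + 129/2.8
= 278 + 8 + 46.07
= 332.07 mOsm/kg

332.1 mOsm/kg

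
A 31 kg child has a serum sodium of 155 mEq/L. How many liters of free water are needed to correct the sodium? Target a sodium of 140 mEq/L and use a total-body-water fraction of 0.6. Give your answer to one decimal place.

2.0 L

TBW = 0.6 · 31 = 18.6 L
Free water deficit = TBW · (Na/140 − 1)
= 18.6 · (155/140 − 1)
= 18.6 · 0.1071
= 1.99 L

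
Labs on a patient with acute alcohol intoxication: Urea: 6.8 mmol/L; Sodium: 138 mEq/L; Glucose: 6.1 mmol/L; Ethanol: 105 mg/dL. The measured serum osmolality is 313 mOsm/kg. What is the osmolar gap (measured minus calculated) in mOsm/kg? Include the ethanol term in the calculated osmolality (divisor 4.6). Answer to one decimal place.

1.3 mOsm/kg

Calculated osmolality = 2·Na + glucose + urea + ethanol/4.6
= 2·138 + 6.1 + 6.8 + 105/4.6
= 276 + 6.10 + 6.80 + 22.83
= 311.73 mOsm/kg ≈ 311.7 mOsm/kg
Osmolar gap = measured − calculated = 313 − 311.7 = 1.3 mOsm/kg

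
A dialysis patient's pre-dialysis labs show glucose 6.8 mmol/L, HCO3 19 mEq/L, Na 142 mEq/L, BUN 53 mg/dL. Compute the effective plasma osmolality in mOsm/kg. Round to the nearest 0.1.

290.8 mOsm/kg

Effective osmolality excludes urea (freely permeant across cell membranes):
2·Na + glucose
= 2·142 + 6.8
= 284 + 6.8
= 290.8 mOsm/kg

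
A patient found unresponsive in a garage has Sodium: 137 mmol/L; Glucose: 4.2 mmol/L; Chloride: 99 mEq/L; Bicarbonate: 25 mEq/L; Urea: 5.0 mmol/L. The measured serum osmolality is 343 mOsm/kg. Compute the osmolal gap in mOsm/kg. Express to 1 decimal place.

59.8 mOsm/kg

Calculated osmolality = 2·Na + glucose + urea
= 2·137 + 4.2 + 5
= 274 + 4.20 + 5
= 283.2 mOsm/kg ≈ 283.2 mOsm/kg
Osmolar gap = measured − calculated = 343 − 283.2 = 59.8 mOsm/kg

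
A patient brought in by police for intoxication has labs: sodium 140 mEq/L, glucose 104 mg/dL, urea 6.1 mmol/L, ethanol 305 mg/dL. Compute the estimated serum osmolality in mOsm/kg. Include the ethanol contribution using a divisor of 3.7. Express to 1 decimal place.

374.3 mOsm/kg

Calculated osmolality = 2·Na + glucose/18 + urea + ethanol/3.7
= 2·140 + 104/18 + 6.1 + 305/3.7
= 280 + 5.78 + 6.10 + 82.43
= 374.31 mOsm/kg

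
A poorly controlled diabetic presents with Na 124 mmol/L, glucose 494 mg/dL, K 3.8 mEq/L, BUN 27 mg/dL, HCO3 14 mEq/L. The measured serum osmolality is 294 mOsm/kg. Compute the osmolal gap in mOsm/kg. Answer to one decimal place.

8.9 mOsm/kg

Calculated osmolality = 2·Na + glucose/18 + BUN/2.8
= 2·124 + 494/18 + 27/2.8
= 248 + 27.44 + 9.64
= 285.08 mOsm/kg ≈ 285.1 mOsm/kg
Osmolar gap = measured − calculated = 294 − 285.1 = 8.9 mOsm/kg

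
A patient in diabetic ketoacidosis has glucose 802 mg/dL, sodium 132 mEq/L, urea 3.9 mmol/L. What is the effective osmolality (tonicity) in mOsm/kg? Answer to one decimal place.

308.6 mOsm/kg

Effective osmolality excludes urea (freely permeant across cell membranes):
2·Na + glucose/18
= 2·132 + 802/18
= 264 + 44.56
= 308.56 mOsm/kg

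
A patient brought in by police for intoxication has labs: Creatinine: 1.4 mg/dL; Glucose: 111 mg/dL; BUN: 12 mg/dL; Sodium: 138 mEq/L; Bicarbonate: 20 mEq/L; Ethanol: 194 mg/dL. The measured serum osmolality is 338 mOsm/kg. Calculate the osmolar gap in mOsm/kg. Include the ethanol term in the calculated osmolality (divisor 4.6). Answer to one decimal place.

9.4 mOsm/kg

Calculated osmolality = 2·Na + glucose/18 + BUN/2.8 + ethanol/4.6
= 2·138 + 111/18 + 12/2.8 + 194/4.6
= 276 + 6.17 + 4.29 + 42.17
= 328.63 mOsm/kg ≈ 328.6 mOsm/kg
Osmolar gap = measured − calculated = 338 − 328.6 = 9.4 mOsm/kg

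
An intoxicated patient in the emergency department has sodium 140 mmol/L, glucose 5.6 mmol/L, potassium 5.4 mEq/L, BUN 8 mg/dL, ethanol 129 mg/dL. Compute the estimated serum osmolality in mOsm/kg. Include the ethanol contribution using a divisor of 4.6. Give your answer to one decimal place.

316.5 mOsm/kg

Calculated osmolality = 2·Na + glucose + BUN/2.8 + ethanol/4.6
= 2·140 + 5.6 + 8/2.8 + 129/4.6
= 280 + 5.60 + 2.86 + 28.04
= 316.5 mOsm/kg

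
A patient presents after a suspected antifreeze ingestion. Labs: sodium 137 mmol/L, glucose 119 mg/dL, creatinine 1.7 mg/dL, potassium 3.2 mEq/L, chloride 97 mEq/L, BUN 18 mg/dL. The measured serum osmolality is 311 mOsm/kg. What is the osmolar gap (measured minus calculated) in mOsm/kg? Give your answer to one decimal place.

24.0 mOsm/kg

Calculated osmolality = 2·Na + glucose/18 + BUN/2.8
= 2·137 + 119/18 + 18/2.8
= 274 + 6.61 + 6.43
= 287.04 mOsm/kg ≈ 287.0 mOsm/kg
Osmolar gap = measured − calculated = 311 − 287.0 = 24.0 mOsm/kg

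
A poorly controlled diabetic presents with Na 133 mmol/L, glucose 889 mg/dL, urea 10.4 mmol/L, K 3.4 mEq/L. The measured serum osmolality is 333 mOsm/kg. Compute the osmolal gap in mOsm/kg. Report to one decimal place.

7.2 mOsm/kg

Calculated osmolality = 2·Na + glucose/18 + urea
= 2·133 + 889/18 + 10.4
= 266 + 49.39 + 10.40
= 325.79 mOsm/kg ≈ 325.8 mOsm/kg
Osmolar gap = measured − calculated = 333 − 325.8 = 7.2 mOsm/kg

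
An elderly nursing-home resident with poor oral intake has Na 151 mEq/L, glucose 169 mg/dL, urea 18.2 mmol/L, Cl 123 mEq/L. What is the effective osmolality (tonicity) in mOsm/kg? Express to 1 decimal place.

Effective osmolality excludes urea (freely permeant across cell membranes):
2·Na + glucose/18
= 2·151 + 169/18
= 302 + 9.39
= 311.39 mOsm/kg

311.4 mOsm/kg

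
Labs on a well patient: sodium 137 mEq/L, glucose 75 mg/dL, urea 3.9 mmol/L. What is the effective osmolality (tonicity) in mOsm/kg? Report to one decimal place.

Effective osmolality excludes urea (freely permeant across cell membranes):
2·Na + glucose/18
= 2·137 + 75/18
= 274 + 4.17
= 278.17 mOsm/kg

278.2 mOsm/kg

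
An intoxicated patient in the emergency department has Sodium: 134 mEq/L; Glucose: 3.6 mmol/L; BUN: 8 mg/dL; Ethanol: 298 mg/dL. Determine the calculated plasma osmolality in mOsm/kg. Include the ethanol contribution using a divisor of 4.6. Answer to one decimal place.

339.2 mOsm/kg

Calculated osmolality = 2·Na + glucose + BUN/2.8 + ethanol/4.6
= 2·134 + 3.6 + 8/2.8 + 298/4.6
= 268 + 3.60 + 2.86 + 64.78
= 339.24 mOsm/kg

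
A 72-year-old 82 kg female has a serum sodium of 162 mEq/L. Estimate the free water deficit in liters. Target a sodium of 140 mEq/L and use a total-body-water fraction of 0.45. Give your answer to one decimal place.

5.8 L

TBW = 0.45 · 82 = 36.9 L
Free water deficit = TBW · (Na/140 − 1)
= 36.9 · (162/140 − 1)
= 36.9 · 0.1571
= 5.8 L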